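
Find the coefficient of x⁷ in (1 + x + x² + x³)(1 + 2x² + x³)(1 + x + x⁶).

2

(1 + x + x² + x³) has coefficients 1,1,1,1 for degrees 0…3.
(1 + 2x² + x³) has coefficients 1,0,2,1,0,0,0,0 for degrees 0…7.
Finally multiplying by (1 + x + x⁶), the product of all factors after the first has coefficients 1,1,2,3,1,0,1,0 for degrees 0…7.
[x⁷] = 1·0 + 1·1 + 1·0 + 1·1 = 2.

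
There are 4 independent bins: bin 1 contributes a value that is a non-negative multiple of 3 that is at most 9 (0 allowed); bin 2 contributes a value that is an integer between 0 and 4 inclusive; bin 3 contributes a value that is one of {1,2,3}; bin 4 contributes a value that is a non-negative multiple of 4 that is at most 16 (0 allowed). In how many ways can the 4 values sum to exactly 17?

The generating function for the choices is (1 + x^3 + x^6 + x^9)·(1 + x + x^2 + x^3 + x^4)·(x + x^2 + x^3)·(1 + x^4 + x^8 + x^12 + x^16); the count is [x^17].
(1 + x^3 + x^6 + x^9) has coefficients 1,0,0,1,0,0,1,0,0,1 for degrees 0…9.
(1 + x + x^2 + x^3 + x^4) has coefficients 1,1,1,1,1,0,0,0,0,0,0,0,0,0,0,0,0,0 for degrees 0…17.
Multiplying by (x + x^2 + x^3) gives running coefficients 0,1,2,3,3,3,2,1,0,0,0,0,0,0,0,0,0,0 for degrees 0…17.
Finally multiplying by (1 + x^4 + x^8 + x^12 + x^16), the product of all factors after the first has coefficients 0,1,2,3,3,4,4,4,3,4,4,4,3,4,4,4,3,4 for degrees 0…17.
[x^17] = 1·4 + 1·4 + 1·4 + 1·3 = 15.

15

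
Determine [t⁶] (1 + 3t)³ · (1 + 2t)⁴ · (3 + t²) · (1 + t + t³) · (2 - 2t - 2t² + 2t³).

-1512

(1 + 3t)³ has coefficients 1,9,27,27 for degrees 0…3.
(1 + 2t)⁴ has coefficients 1,8,24,32,16,0,0 for degrees 0…6.
Multiplying by (3 + t²) gives running coefficients 3,24,73,104,72,32,16 for degrees 0…6.
Multiplying by (1 + t + t³) gives running coefficients 3,27,97,180,200,177,152 for degrees 0…6.
Finally multiplying by (2 - 2t - 2t² + 2t³), the product of all factors after the first has coefficients 6,48,134,118,-100,-212,-90 for degrees 0…6.
[t⁶] = 1·(-90) + 9·(-212) + 27·(-100) + 27·118 = -1512.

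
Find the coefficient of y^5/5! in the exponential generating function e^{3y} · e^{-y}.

32

The EGF product rule gives c_5 = Σ_{k_1+k_2=5} C(5; k_1,k_2) · ∏ g_i(k_i), where e^{3y} gives (3)^k; e^{-y} gives (-1)^k.
g_1(k) for k = 0…5: 1, 3, 9, 27, 81, 243.
g_2(k) for k = 0…5: 1, -1, 1, -1, 1, -1.
c_5 = Σ_k C(5,k)·g_1(k)·g_2(5−k) = 1·1·(-1) + 5·3·1 + 10·9·(-1) + 10·27·1 + 5·81·(-1) + 1·243·1 = −1 + 15 − 90 + 270 − 405 + 243 = 32.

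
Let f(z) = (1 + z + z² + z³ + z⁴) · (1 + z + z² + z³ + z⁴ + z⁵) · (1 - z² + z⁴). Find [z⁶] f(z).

2

(1 + z + z² + z³ + z⁴) has coefficients 1,1,1,1,1 for degrees 0…4.
(1 + z + z² + z³ + z⁴ + z⁵) has coefficients 1,1,1,1,1,1,0 for degrees 0…6.
Finally multiplying by (1 - z² + z⁴), the product of all factors after the first has coefficients 1,1,0,0,1,1,0 for degrees 0…6.
[z⁶] = 1·0 + 1·1 + 1·1 + 1·0 + 1·0 = 2.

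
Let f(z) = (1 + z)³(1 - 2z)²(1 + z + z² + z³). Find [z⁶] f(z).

(1 + z)³ has coefficients 1,3,3,1 for degrees 0…3.
(1 - 2z)² has coefficients 1,-4,4,0,0,0,0 for degrees 0…6.
Finally multiplying by (1 + z + z² + z³), the product of all factors after the first has coefficients 1,-3,1,1,0,4,0 for degrees 0…6.
[z⁶] = 1·0 + 3·4 + 3·0 + 1·1 = 13.

13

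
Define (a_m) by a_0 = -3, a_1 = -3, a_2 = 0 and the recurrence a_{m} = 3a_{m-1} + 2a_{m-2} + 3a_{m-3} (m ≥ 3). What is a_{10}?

The ordinary generating function has denominator 1 - 3x - 2x^2 - 3x^3.
Iterating the recurrence: a_0,…,a_{10} = -3, -3, 0, -15, -54, -192, -729, -2733, -10233, -38352, -143721.

-143721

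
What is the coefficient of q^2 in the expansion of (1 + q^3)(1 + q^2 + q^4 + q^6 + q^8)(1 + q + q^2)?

2

(1 + q^3) has coefficients 1,0,0 for degrees 0…2.
(1 + q^2 + q^4 + q^6 + q^8) has coefficients 1,0,1 for degrees 0…2.
Finally multiplying by (1 + q + q^2), the product of all factors after the first has coefficients 1,1,2 for degrees 0…2.
[q^2] = 1·2 = 2.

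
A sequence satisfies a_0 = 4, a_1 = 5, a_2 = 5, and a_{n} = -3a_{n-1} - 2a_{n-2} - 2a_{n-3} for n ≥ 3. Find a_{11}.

-46541

The ordinary generating function has denominator 1 + 3q + 2q^2 + 2q^3.
Iterating the recurrence: a_0,…,a_{11} = 4, 5, 5, -33, 79, -181, 451, -1149, 2907, -7325, 18459, -46541.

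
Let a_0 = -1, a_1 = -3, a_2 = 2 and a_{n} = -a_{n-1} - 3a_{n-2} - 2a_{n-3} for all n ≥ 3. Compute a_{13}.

-403

The ordinary generating function has denominator 1 + t + 3t^2 + 2t^3.
Iterating the recurrence: a_0,…,a_{13} = -1, -3, 2, 9, -9, -22, 31, 53, -102, -119, 319, 242, -961, -403.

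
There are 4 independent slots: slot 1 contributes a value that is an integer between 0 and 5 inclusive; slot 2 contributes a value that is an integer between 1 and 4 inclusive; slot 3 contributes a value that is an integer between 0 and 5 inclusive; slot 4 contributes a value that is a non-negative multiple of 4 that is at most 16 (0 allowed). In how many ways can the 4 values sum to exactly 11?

The generating function for the choices is (1 + q + q^2 + q^3 + q^4 + q^5)·(q + q^2 + q^3 + q^4)·(1 + q + q^2 + q^3 + q^4 + q^5)·(1 + q^4 + q^8 + q^12 + q^16); the count is [q^11].
(1 + q + q^2 + q^3 + q^4 + q^5) has coefficients 1,1,1,1,1,1 for degrees 0…5.
(q + q^2 + q^3 + q^4) has coefficients 0,1,1,1,1,0,0,0,0,0,0,0 for degrees 0…11.
Multiplying by (1 + q + q^2 + q^3 + q^4 + q^5) gives running coefficients 0,1,2,3,4,4,4,3,2,1,0,0 for degrees 0…11.
Finally multiplying by (1 + q^4 + q^8 + q^12 + q^16), the product of all factors after the first has coefficients 0,1,2,3,4,5,6,6,6,6,6,6 for degrees 0…11.
[q^11] = 1·6 + 1·6 + 1·6 + 1·6 + 1·6 + 1·6 = 36.

36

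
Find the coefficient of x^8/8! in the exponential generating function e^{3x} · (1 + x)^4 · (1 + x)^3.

13808097

The EGF product rule gives c_8 = Σ_{k_1+k_2+k_3=8} C(8; k_1,k_2,k_3) · ∏ g_i(k_i), where e^{3x} gives (3)^k; (1+x)^4 gives the falling factorial (4)_k; (1+x)^3 gives the falling factorial (3)_k.
g_1(k) for k = 0…8: 1, 3, 9, 27, 81, 243, 729, 2187, 6561.
g_2(k) for k = 0…8: 1, 4, 12, 24, 24, 0, 0, 0, 0.
g_3(k) for k = 0…8: 1, 3, 6, 6, 0, 0, 0, 0, 0.
First combine the last two factors: h(k) = Σ_j C(k,j)·g_2(j)·g_3(k−j) for k = 0…8: 1, 7, 42, 210, 840, 2520, 5040, 5040, 0.
c_8 = Σ_k C(8,k)·g_1(k)·h(8−k) = 8·3·5040 + 28·9·5040 + 56·27·2520 + 70·81·840 + 56·243·210 + 28·729·42 + 8·2187·7 + 1·6561·1 = 120960 + 1270080 + 3810240 + 4762800 + 2857680 + 857304 + 122472 + 6561 = 13808097.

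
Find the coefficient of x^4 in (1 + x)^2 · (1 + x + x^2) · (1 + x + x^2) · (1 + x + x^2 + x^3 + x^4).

31

(1 + x)^2 has coefficients 1,2,1 for degrees 0…2.
(1 + x + x^2) has coefficients 1,1,1,0,0 for degrees 0…4.
Multiplying by (1 + x + x^2) gives running coefficients 1,2,3,2,1 for degrees 0…4.
Finally multiplying by (1 + x + x^2 + x^3 + x^4), the product of all factors after the first has coefficients 1,3,6,8,9 for degrees 0…4.
[x^4] = 1·9 + 2·8 + 1·6 = 31.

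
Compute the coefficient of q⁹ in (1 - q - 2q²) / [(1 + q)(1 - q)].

The denominator gives the recurrence a_n = a_(n−2) for n ≥ 3; the numerator fixes a_0 = 1, a_1 = -1, a_2 = -1.
Iterating: 1, -1, -1, -1, -1, -1, -1, -1, -1, -1, so a_9 = -1.

-1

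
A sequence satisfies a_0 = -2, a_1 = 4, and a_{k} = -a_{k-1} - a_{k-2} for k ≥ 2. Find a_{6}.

The ordinary generating function has denominator 1 + x + x^2.
Iterating the recurrence: a_0,…,a_{6} = -2, 4, -2, -2, 4, -2, -2.

-2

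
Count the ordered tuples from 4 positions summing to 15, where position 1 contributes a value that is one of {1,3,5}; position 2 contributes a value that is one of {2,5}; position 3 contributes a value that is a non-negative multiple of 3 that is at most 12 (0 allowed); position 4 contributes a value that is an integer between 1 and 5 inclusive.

The generating function for the choices is (q + q^3 + q^5)·(q^2 + q^5)·(1 + q^3 + q^6 + q^9 + q^12)·(q + q^2 + q^3 + q^4 + q^5); the count is [q^15].
(q + q^3 + q^5) has coefficients 0,1,0,1,0,1 for degrees 0…5.
(q^2 + q^5) has coefficients 0,0,1,0,0,1,0,0,0,0,0,0,0,0,0,0 for degrees 0…15.
Multiplying by (1 + q^3 + q^6 + q^9 + q^12) gives running coefficients 0,0,1,0,0,2,0,0,2,0,0,2,0,0,2,0 for degrees 0…15.
Finally multiplying by (q + q^2 + q^3 + q^4 + q^5), the product of all factors after the first has coefficients 0,0,0,1,1,1,3,3,2,4,4,2,4,4,2,4 for degrees 0…15.
[q^15] = 1·2 + 1·4 + 1·4 = 10.

10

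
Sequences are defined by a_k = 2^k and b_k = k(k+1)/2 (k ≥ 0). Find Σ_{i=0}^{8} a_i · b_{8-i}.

This is [x^8] in the product of the two ordinary generating functions.
Σ = 1·36 + 2·28 + 4·21 + 8·15 + 16·10 + 32·6 + 64·3 + 128·1 + 256·0 = 968.

968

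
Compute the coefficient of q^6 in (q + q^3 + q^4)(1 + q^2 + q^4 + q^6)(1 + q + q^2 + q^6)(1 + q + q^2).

12

(q + q^3 + q^4) has coefficients 0,1,0,1,1 for degrees 0…4.
(1 + q^2 + q^4 + q^6) has coefficients 1,0,1,0,1,0,1 for degrees 0…6.
Multiplying by (1 + q + q^2 + q^6) gives running coefficients 1,1,2,1,2,1,3 for degrees 0…6.
Finally multiplying by (1 + q + q^2), the product of all factors after the first has coefficients 1,2,4,4,5,4,6 for degrees 0…6.
[q^6] = 1·4 + 1·4 + 1·4 = 12.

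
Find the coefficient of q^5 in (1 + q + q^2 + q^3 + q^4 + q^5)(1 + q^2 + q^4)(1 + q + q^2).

8

(1 + q + q^2 + q^3 + q^4 + q^5) has coefficients 1,1,1,1,1,1 for degrees 0…5.
(1 + q^2 + q^4) has coefficients 1,0,1,0,1,0 for degrees 0…5.
Finally multiplying by (1 + q + q^2), the product of all factors after the first has coefficients 1,1,2,1,2,1 for degrees 0…5.
[q^5] = 1·1 + 1·2 + 1·1 + 1·2 + 1·1 + 1·1 = 8.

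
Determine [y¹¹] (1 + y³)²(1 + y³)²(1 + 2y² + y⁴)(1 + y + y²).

(1 + y³)² has coefficients 1,0,0,2,0,0,1 for degrees 0…6.
(1 + y³)² has coefficients 1,0,0,2,0,0,1,0,0,0,0,0 for degrees 0…11.
Multiplying by (1 + 2y² + y⁴) gives running coefficients 1,0,2,2,1,4,1,2,2,0,1,0 for degrees 0…11.
Finally multiplying by (1 + y + y²), the product of all factors after the first has coefficients 1,1,3,4,5,7,6,7,5,4,3,1 for degrees 0…11.
[y¹¹] = 1·1 + 2·5 + 1·7 = 18.

18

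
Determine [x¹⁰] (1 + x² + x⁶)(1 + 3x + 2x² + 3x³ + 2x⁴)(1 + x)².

10

(1 + x² + x⁶) has coefficients 1,0,1,0,0,0,1 for degrees 0…6.
(1 + 3x + 2x² + 3x³ + 2x⁴) has coefficients 1,3,2,3,2,0,0,0,0,0,0 for degrees 0…10.
Finally multiplying by (1 + x)², the product of all factors after the first has coefficients 1,5,9,10,10,7,2,0,0,0,0 for degrees 0…10.
[x¹⁰] = 1·0 + 1·0 + 1·10 = 10.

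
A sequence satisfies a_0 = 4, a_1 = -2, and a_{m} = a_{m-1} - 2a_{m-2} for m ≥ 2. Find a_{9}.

58

The ordinary generating function has denominator 1 - z + 2z^2.
Iterating the recurrence: a_0,…,a_{9} = 4, -2, -10, -6, 14, 26, -2, -54, -50, 58.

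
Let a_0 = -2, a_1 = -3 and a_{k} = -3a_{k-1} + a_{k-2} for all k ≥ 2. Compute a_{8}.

9403

The ordinary generating function has denominator 1 + 3z - z^2.
Iterating the recurrence: a_0,…,a_{8} = -2, -3, 7, -24, 79, -261, 862, -2847, 9403.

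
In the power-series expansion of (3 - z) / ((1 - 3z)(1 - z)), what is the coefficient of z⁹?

Partial fractions give a closed form: a_n = (4)·3^n + (-1)·1^n.
At n = 9: a_9 = 78731.

78731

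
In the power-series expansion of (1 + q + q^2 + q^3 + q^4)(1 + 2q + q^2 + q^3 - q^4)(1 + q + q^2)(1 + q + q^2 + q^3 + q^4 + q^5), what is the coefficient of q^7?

(1 + q + q^2 + q^3 + q^4) has coefficients 1,1,1,1,1 for degrees 0…4.
(1 + 2q + q^2 + q^3 - q^4) has coefficients 1,2,1,1,-1,0,0,0 for degrees 0…7.
Multiplying by (1 + q + q^2) gives running coefficients 1,3,4,4,1,0,-1,0 for degrees 0…7.
Finally multiplying by (1 + q + q^2 + q^3 + q^4 + q^5), the product of all factors after the first has coefficients 1,4,8,12,13,13,11,8 for degrees 0…7.
[q^7] = 1·8 + 1·11 + 1·13 + 1·13 + 1·12 = 57.

57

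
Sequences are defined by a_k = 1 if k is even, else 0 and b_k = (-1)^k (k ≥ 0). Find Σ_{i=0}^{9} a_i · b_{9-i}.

-5

The convolution is the x^9 coefficient of A(x)B(x).
Σ = 1·(-1) + 0·1 + 1·(-1) + 0·1 + 1·(-1) + 0·1 + 1·(-1) + 0·1 + 1·(-1) + 0·1 = -5.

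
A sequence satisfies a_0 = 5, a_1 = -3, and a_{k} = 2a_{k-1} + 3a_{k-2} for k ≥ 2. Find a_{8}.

3285

The ordinary generating function has denominator 1 - 2x - 3x^2.
Iterating the recurrence: a_0,…,a_{8} = 5, -3, 9, 9, 45, 117, 369, 1089, 3285.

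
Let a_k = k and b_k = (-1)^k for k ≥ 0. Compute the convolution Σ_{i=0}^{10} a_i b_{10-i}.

The convolution is the t^10 coefficient of A(t)B(t).
Σ = 0·1 + 1·(-1) + 2·1 + 3·(-1) + 4·1 + 5·(-1) + 6·1 + 7·(-1) + 8·1 + 9·(-1) + 10·1 = 5.

5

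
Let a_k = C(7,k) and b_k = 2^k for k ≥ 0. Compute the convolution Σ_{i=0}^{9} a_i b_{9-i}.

8748

This is [x^9] in the product of the two ordinary generating functions.
Σ = 1·512 + 7·256 + 21·128 + 35·64 + 35·32 + 21·16 + 7·8 + 1·4 + 0·2 + 0·1 = 8748.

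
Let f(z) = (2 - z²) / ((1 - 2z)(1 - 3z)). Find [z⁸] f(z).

36283

The denominator gives the recurrence a_n = 5a_(n−1) − 6a_(n−2) for n ≥ 3; the numerator fixes a_0 = 2, a_1 = 10, a_2 = 37.
Iterating: 2, 10, 37, 125, 403, 1265, 3907, 11945, 36283, so a_8 = 36283.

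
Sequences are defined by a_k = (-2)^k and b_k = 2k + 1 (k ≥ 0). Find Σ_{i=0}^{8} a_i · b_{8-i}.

Write out a_i and b_{8-i} for i = 0,…,8 and sum the products.
Σ = 1·17 − 2·15 + 4·13 − 8·11 + 16·9 − 32·7 + 64·5 − 128·3 + 256·1 = 63.

63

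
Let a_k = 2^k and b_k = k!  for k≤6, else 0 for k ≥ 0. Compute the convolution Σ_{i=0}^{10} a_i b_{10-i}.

The convolution is the x^10 coefficient of A(x)B(x).
Σ = 1·0 + 2·0 + 4·0 + 8·0 + 16·720 + 32·120 + 64·24 + 128·6 + 256·2 + 512·1 + 1024·1 = 19712.

19712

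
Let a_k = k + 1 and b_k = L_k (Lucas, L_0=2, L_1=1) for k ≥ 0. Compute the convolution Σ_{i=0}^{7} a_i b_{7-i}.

187

The convolution is the x^7 coefficient of A(x)B(x).
Σ = 1·29 + 2·18 + 3·11 + 4·7 + 5·4 + 6·3 + 7·1 + 8·2 = 187.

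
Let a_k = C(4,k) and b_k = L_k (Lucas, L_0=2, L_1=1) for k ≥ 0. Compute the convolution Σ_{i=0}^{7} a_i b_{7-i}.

The convolution is the t^7 coefficient of A(t)B(t).
Σ = 1·29 + 4·18 + 6·11 + 4·7 + 1·4 + 0·3 + 0·1 + 0·2 = 199.

199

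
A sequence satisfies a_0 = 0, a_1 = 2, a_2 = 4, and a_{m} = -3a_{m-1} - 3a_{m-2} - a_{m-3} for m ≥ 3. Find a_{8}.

The ordinary generating function has denominator 1 + 3t + 3t^2 + t^3.
Iterating the recurrence: a_0,…,a_{8} = 0, 2, 4, -18, 40, -70, 108, -154, 208.

208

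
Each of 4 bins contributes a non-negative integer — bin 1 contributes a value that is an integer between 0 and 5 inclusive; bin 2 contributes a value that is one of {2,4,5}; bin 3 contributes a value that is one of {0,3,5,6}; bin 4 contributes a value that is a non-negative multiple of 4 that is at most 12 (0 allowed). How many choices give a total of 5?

The generating function for the choices is (1 + q + q^2 + q^3 + q^4 + q^5)·(q^2 + q^4 + q^5)·(1 + q^3 + q^5 + q^6)·(1 + q^4 + q^8 + q^12); the count is [q^5].
(1 + q + q^2 + q^3 + q^4 + q^5) has coefficients 1,1,1,1,1,1 for degrees 0…5.
(q^2 + q^4 + q^5) has coefficients 0,0,1,0,1,1 for degrees 0…5.
Multiplying by (1 + q^3 + q^5 + q^6) gives running coefficients 0,0,1,0,1,2 for degrees 0…5.
Finally multiplying by (1 + q^4 + q^8 + q^12), the product of all factors after the first has coefficients 0,0,1,0,1,2 for degrees 0…5.
[q^5] = 1·2 + 1·1 + 1·0 + 1·1 + 1·0 + 1·0 = 4.

4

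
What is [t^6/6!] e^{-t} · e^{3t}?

64

The EGF product rule gives c_6 = Σ_{k_1+k_2=6} C(6; k_1,k_2) · ∏ g_i(k_i), where e^{-t} gives (-1)^k; e^{3t} gives (3)^k.
g_1(k) for k = 0…6: 1, -1, 1, -1, 1, -1, 1.
g_2(k) for k = 0…6: 1, 3, 9, 27, 81, 243, 729.
c_6 = Σ_k C(6,k)·g_1(k)·g_2(6−k) = 1·1·729 + 6·(-1)·243 + 15·1·81 + 20·(-1)·27 + 15·1·9 + 6·(-1)·3 + 1·1·1 = 729 − 1458 + 1215 − 540 + 135 − 18 + 1 = 64.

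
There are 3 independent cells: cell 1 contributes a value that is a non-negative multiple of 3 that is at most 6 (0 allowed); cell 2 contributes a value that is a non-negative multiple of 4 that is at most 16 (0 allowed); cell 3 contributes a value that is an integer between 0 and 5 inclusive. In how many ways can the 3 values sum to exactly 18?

The generating function for the choices is (1 + x³ + x⁶)·(1 + x⁴ + x⁸ + x¹² + x¹⁶)·(1 + x + x² + x³ + x⁴ + x⁵); the count is [x¹⁸].
(1 + x³ + x⁶) has coefficients 1,0,0,1,0,0,1 for degrees 0…6.
(1 + x⁴ + x⁸ + x¹² + x¹⁶) has coefficients 1,0,0,0,1,0,0,0,1,0,0,0,1,0,0,0,1,0,0 for degrees 0…18.
Finally multiplying by (1 + x + x² + x³ + x⁴ + x⁵), the product of all factors after the first has coefficients 1,1,1,1,2,2,1,1,2,2,1,1,2,2,1,1,2,2,1 for degrees 0…18.
[x¹⁸] = 1·1 + 1·1 + 1·2 = 4.

4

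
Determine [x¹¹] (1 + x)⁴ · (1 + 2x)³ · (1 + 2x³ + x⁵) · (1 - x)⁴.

(1 + x)⁴ has coefficients 1,4,6,4,1 for degrees 0…4.
(1 + 2x)³ has coefficients 1,6,12,8,0,0,0,0,0,0,0,0 for degrees 0…11.
Multiplying by (1 + 2x³ + x⁵) gives running coefficients 1,6,12,10,12,25,22,12,8,0,0,0 for degrees 0…11.
Finally multiplying by (1 - x)⁴, the product of all factors after the first has coefficients 1,2,-6,-6,21,-5,-34,36,4,-23,22,-20 for degrees 0…11.
[x¹¹] = 1·(-20) + 4·22 + 6·(-23) + 4·4 + 1·36 = -18.

-18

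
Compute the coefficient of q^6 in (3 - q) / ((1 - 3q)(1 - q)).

2915

Partial fractions give a closed form: a_n = (4)·3^n + (-1)·1^n.
At n = 6: a_6 = 2915.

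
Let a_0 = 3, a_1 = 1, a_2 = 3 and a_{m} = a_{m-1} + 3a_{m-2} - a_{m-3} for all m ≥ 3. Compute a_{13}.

9657

The ordinary generating function has denominator 1 - q - 3q^2 + q^3.
Iterating the recurrence: a_0,…,a_{13} = 3, 1, 3, 3, 11, 17, 47, 87, 211, 425, 971, 2035, 4523, 9657.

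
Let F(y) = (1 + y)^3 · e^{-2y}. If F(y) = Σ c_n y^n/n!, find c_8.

The EGF product rule gives c_8 = Σ_{k_1+k_2=8} C(8; k_1,k_2) · ∏ g_i(k_i), where (1+y)^3 gives the falling factorial (3)_k; e^{-2y} gives (-2)^k.
g_1(k) for k = 0…8: 1, 3, 6, 6, 0, 0, 0, 0, 0.
g_2(k) for k = 0…8: 1, -2, 4, -8, 16, -32, 64, -128, 256.
c_8 = Σ_k C(8,k)·g_1(k)·g_2(8−k) = 1·1·256 + 8·3·(-128) + 28·6·64 + 56·6·(-32) = 256 − 3072 + 10752 − 10752 = -2816.

-2816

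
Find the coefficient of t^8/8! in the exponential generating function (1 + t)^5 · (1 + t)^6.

6652800

The EGF product rule gives c_8 = Σ_{k_1+k_2=8} C(8; k_1,k_2) · ∏ g_i(k_i), where (1+t)^5 gives the falling factorial (5)_k; (1+t)^6 gives the falling factorial (6)_k.
g_1(k) for k = 0…8: 1, 5, 20, 60, 120, 120, 0, 0, 0.
g_2(k) for k = 0…8: 1, 6, 30, 120, 360, 720, 720, 0, 0.
c_8 = Σ_k C(8,k)·g_1(k)·g_2(8−k) = 28·20·720 + 56·60·720 + 70·120·360 + 56·120·120 = 403200 + 2419200 + 3024000 + 806400 = 6652800.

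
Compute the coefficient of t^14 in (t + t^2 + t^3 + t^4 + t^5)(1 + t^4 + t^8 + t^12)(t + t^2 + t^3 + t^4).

(t + t^2 + t^3 + t^4 + t^5) has coefficients 0,1,1,1,1,1 for degrees 0…5.
(1 + t^4 + t^8 + t^12) has coefficients 1,0,0,0,1,0,0,0,1,0,0,0,1,0,0 for degrees 0…14.
Finally multiplying by (t + t^2 + t^3 + t^4), the product of all factors after the first has coefficients 0,1,1,1,1,1,1,1,1,1,1,1,1,1,1 for degrees 0…14.
[t^14] = 1·1 + 1·1 + 1·1 + 1·1 + 1·1 = 5.

5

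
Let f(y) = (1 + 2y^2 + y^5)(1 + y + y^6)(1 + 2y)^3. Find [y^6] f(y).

(1 + 2y^2 + y^5) has coefficients 1,0,2,0,0,1 for degrees 0…5.
(1 + y + y^6) has coefficients 1,1,0,0,0,0,1 for degrees 0…6.
Finally multiplying by (1 + 2y)^3, the product of all factors after the first has coefficients 1,7,18,20,8,0,1 for degrees 0…6.
[y^6] = 1·1 + 2·8 + 1·7 = 24.

24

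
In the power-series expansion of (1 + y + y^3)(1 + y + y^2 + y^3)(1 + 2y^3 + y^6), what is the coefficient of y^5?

(1 + y + y^3) has coefficients 1,1,0,1 for degrees 0…3.
(1 + y + y^2 + y^3) has coefficients 1,1,1,1,0,0 for degrees 0…5.
Finally multiplying by (1 + 2y^3 + y^6), the product of all factors after the first has coefficients 1,1,1,3,2,2 for degrees 0…5.
[y^5] = 1·2 + 1·2 + 1·1 = 5.

5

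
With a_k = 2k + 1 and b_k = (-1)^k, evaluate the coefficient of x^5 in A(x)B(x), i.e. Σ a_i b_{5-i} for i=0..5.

6

Write out a_i and b_{5-i} for i = 0,…,5 and sum the products.
Σ = 1·(-1) + 3·1 + 5·(-1) + 7·1 + 9·(-1) + 11·1 = 6.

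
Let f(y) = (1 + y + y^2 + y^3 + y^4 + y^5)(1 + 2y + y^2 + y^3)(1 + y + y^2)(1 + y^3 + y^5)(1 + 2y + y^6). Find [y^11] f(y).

99

(1 + y + y^2 + y^3 + y^4 + y^5) has coefficients 1,1,1,1,1,1 for degrees 0…5.
(1 + 2y + y^2 + y^3) has coefficients 1,2,1,1,0,0,0,0,0,0,0,0 for degrees 0…11.
Multiplying by (1 + y + y^2) gives running coefficients 1,3,4,4,2,1,0,0,0,0,0,0 for degrees 0…11.
Multiplying by (1 + y^3 + y^5) gives running coefficients 1,3,4,5,5,6,7,6,5,2,1,0 for degrees 0…11.
Finally multiplying by (1 + 2y + y^6), the product of all factors after the first has coefficients 1,5,10,13,15,16,20,23,21,17,10,8 for degrees 0…11.
[y^11] = 1·8 + 1·10 + 1·17 + 1·21 + 1·23 + 1·20 = 99.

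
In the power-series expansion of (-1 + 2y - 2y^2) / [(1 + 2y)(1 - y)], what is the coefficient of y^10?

-1707

The denominator gives the recurrence a_n = −a_(n−1) + 2a_(n−2) for n ≥ 3; the numerator fixes a_0 = -1, a_1 = 3, a_2 = -7.
Iterating: -1, 3, -7, 13, -27, 53, -107, 213, -427, 853, -1707, so a_10 = -1707.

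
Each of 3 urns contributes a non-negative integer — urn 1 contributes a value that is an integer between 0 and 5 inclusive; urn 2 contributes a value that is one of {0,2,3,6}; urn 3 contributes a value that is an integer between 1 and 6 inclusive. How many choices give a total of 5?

The generating function for the choices is (1 + z + z² + z³ + z⁴ + z⁵)·(1 + z² + z³ + z⁶)·(z + z² + z³ + z⁴ + z⁵ + z⁶); the count is [z⁵].
(1 + z + z² + z³ + z⁴ + z⁵) has coefficients 1,1,1,1,1,1 for degrees 0…5.
(1 + z² + z³ + z⁶) has coefficients 1,0,1,1,0,0 for degrees 0…5.
Finally multiplying by (z + z² + z³ + z⁴ + z⁵ + z⁶), the product of all factors after the first has coefficients 0,1,1,2,3,3 for degrees 0…5.
[z⁵] = 1·3 + 1·3 + 1·2 + 1·1 + 1·1 + 1·0 = 10.

10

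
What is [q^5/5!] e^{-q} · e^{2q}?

The EGF product rule gives c_5 = Σ_{k_1+k_2=5} C(5; k_1,k_2) · ∏ g_i(k_i), where e^{-q} gives (-1)^k; e^{2q} gives (2)^k.
g_1(k) for k = 0…5: 1, -1, 1, -1, 1, -1.
g_2(k) for k = 0…5: 1, 2, 4, 8, 16, 32.
c_5 = Σ_k C(5,k)·g_1(k)·g_2(5−k) = 1·1·32 + 5·(-1)·16 + 10·1·8 + 10·(-1)·4 + 5·1·2 + 1·(-1)·1 = 32 − 80 + 80 − 40 + 10 − 1 = 1.

1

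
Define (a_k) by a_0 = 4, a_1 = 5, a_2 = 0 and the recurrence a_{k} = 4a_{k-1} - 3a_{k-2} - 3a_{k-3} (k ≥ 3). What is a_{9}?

-18420

The ordinary generating function has denominator 1 - 4x + 3x^2 + 3x^3.
Iterating the recurrence: a_0,…,a_{9} = 4, 5, 0, -27, -123, -411, -1194, -3174, -7881, -18420.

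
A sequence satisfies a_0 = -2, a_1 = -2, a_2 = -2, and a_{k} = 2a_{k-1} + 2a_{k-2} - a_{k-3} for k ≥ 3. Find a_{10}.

The ordinary generating function has denominator 1 - 2q - 2q^2 + q^3.
Iterating the recurrence: a_0,…,a_{10} = -2, -2, -2, -6, -14, -38, -98, -258, -674, -1766, -4622.

-4622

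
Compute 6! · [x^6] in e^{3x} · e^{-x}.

The EGF product rule gives c_6 = Σ_{k_1+k_2=6} C(6; k_1,k_2) · ∏ g_i(k_i), where e^{3x} gives (3)^k; e^{-x} gives (-1)^k.
g_1(k) for k = 0…6: 1, 3, 9, 27, 81, 243, 729.
g_2(k) for k = 0…6: 1, -1, 1, -1, 1, -1, 1.
c_6 = Σ_k C(6,k)·g_1(k)·g_2(6−k) = 1·1·1 + 6·3·(-1) + 15·9·1 + 20·27·(-1) + 15·81·1 + 6·243·(-1) + 1·729·1 = 1 − 18 + 135 − 540 + 1215 − 1458 + 729 = 64.

64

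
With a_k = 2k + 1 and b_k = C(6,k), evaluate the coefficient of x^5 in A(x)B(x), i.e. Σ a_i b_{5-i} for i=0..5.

321

The convolution is the t^5 coefficient of A(t)B(t).
Σ = 1·6 + 3·15 + 5·20 + 7·15 + 9·6 + 11·1 = 321.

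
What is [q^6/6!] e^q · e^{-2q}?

The EGF product rule gives c_6 = Σ_{k_1+k_2=6} C(6; k_1,k_2) · ∏ g_i(k_i), where e^q gives (1)^k; e^{-2q} gives (-2)^k.
g_1(k) for k = 0…6: 1, 1, 1, 1, 1, 1, 1.
g_2(k) for k = 0…6: 1, -2, 4, -8, 16, -32, 64.
c_6 = Σ_k C(6,k)·g_1(k)·g_2(6−k) = 1·1·64 + 6·1·(-32) + 15·1·16 + 20·1·(-8) + 15·1·4 + 6·1·(-2) + 1·1·1 = 64 − 192 + 240 − 160 + 60 − 12 + 1 = 1.

1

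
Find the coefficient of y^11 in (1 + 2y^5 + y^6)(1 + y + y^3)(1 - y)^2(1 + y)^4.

(1 + 2y^5 + y^6) has coefficients 1,0,0,0,0,2,1 for degrees 0…6.
(1 + y + y^3) has coefficients 1,1,0,1,0,0,0,0,0,0,0,0 for degrees 0…11.
Multiplying by (1 - y)^2 gives running coefficients 1,-1,-1,2,-2,1,0,0,0,0,0,0 for degrees 0…11.
Finally multiplying by (1 + y)^4, the product of all factors after the first has coefficients 1,3,1,-4,-3,0,-1,0,2,1,0,0 for degrees 0…11.
[y^11] = 1·0 + 2·(-1) + 1·0 = -2.

-2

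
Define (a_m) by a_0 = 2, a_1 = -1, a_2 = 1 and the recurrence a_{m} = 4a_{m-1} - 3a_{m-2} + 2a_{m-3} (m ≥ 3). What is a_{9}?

14149

The ordinary generating function has denominator 1 - 4z + 3z^2 - 2z^3.
Iterating the recurrence: a_0,…,a_{9} = 2, -1, 1, 11, 39, 125, 405, 1323, 4327, 14149.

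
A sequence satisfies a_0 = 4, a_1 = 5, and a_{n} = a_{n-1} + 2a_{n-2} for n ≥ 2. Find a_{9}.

The ordinary generating function has denominator 1 - y - 2y^2.
Iterating the recurrence: a_0,…,a_{9} = 4, 5, 13, 23, 49, 95, 193, 383, 769, 1535.

1535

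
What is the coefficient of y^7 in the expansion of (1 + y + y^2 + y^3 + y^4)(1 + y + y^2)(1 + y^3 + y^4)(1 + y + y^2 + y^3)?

(1 + y + y^2 + y^3 + y^4) has coefficients 1,1,1,1,1 for degrees 0…4.
(1 + y + y^2) has coefficients 1,1,1,0,0,0,0,0 for degrees 0…7.
Multiplying by (1 + y^3 + y^4) gives running coefficients 1,1,1,1,2,2,1,0 for degrees 0…7.
Finally multiplying by (1 + y + y^2 + y^3), the product of all factors after the first has coefficients 1,2,3,4,5,6,6,5 for degrees 0…7.
[y^7] = 1·5 + 1·6 + 1·6 + 1·5 + 1·4 = 26.

26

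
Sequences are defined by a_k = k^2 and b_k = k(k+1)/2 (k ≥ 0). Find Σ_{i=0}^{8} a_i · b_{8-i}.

The convolution is the t^8 coefficient of A(t)B(t).
Σ = 0·36 + 1·28 + 4·21 + 9·15 + 16·10 + 25·6 + 36·3 + 49·1 + 64·0 = 714.

714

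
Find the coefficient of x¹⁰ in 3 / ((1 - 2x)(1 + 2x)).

Partial fractions give a closed form: a_n = (3/2)·2^n + (3/2)·(-2)^n.
At n = 10: a_10 = 3072.

3072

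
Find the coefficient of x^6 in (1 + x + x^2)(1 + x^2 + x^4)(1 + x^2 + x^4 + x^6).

6

(1 + x + x^2) has coefficients 1,1,1 for degrees 0…2.
(1 + x^2 + x^4) has coefficients 1,0,1,0,1,0,0 for degrees 0…6.
Finally multiplying by (1 + x^2 + x^4 + x^6), the product of all factors after the first has coefficients 1,0,2,0,3,0,3 for degrees 0…6.
[x^6] = 1·3 + 1·0 + 1·3 = 6.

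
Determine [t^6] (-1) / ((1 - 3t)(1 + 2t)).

-463

Partial fractions give a closed form: a_n = (-3/5)·3^n + (-2/5)·(-2)^n.
At n = 6: a_6 = -463.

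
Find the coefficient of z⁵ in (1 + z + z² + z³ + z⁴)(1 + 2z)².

8

(1 + z + z² + z³ + z⁴) has coefficients 1,1,1,1,1 for degrees 0…4.
(1 + 2z)² has coefficients 1,4,4,0,0,0 for degrees 0…5.
[z⁵] = 1·0 + 1·0 + 1·0 + 1·4 + 1·4 = 8.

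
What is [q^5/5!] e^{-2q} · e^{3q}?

1

The EGF product rule gives c_5 = Σ_{k_1+k_2=5} C(5; k_1,k_2) · ∏ g_i(k_i), where e^{-2q} gives (-2)^k; e^{3q} gives (3)^k.
g_1(k) for k = 0…5: 1, -2, 4, -8, 16, -32.
g_2(k) for k = 0…5: 1, 3, 9, 27, 81, 243.
c_5 = Σ_k C(5,k)·g_1(k)·g_2(5−k) = 1·1·243 + 5·(-2)·81 + 10·4·27 + 10·(-8)·9 + 5·16·3 + 1·(-32)·1 = 243 − 810 + 1080 − 720 + 240 − 32 = 1.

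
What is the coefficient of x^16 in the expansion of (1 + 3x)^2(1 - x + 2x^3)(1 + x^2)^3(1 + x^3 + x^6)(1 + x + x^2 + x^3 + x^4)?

(1 + 3x)^2 has coefficients 1,6,9 for degrees 0…2.
(1 - x + 2x^3) has coefficients 1,-1,0,2,0,0,0,0,0,0,0,0,0,0,0,0,0 for degrees 0…16.
Multiplying by (1 + x^2)^3 gives running coefficients 1,-1,3,-1,3,3,1,5,0,2,0,0,0,0,0,0,0 for degrees 0…16.
Multiplying by (1 + x^3 + x^6) gives running coefficients 1,-1,3,0,2,6,1,7,6,2,8,3,3,5,0,2,0 for degrees 0…16.
Finally multiplying by (1 + x + x^2 + x^3 + x^4), the product of all factors after the first has coefficients 1,0,3,3,5,10,12,16,22,22,24,26,22,21,19,13,10 for degrees 0…16.
[x^16] = 1·10 + 6·13 + 9·19 = 259.

259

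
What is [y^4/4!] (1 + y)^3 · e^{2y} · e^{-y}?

73

The EGF product rule gives c_4 = Σ_{k_1+k_2+k_3=4} C(4; k_1,k_2,k_3) · ∏ g_i(k_i), where (1+y)^3 gives the falling factorial (3)_k; e^{2y} gives (2)^k; e^{-y} gives (-1)^k.
g_1(k) for k = 0…4: 1, 3, 6, 6, 0.
g_2(k) for k = 0…4: 1, 2, 4, 8, 16.
g_3(k) for k = 0…4: 1, -1, 1, -1, 1.
First combine the last two factors: h(k) = Σ_j C(k,j)·g_2(j)·g_3(k−j) for k = 0…4: 1, 1, 1, 1, 1.
c_4 = Σ_k C(4,k)·g_1(k)·h(4−k) = 1·1·1 + 4·3·1 + 6·6·1 + 4·6·1 = 1 + 12 + 36 + 24 = 73.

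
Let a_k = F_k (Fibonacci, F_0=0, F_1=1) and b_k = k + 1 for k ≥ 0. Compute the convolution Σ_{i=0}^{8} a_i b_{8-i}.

The convolution is the t^8 coefficient of A(t)B(t).
Σ = 0·9 + 1·8 + 1·7 + 2·6 + 3·5 + 5·4 + 8·3 + 13·2 + 21·1 = 133.

133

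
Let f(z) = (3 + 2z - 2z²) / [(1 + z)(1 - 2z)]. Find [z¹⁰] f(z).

2389

The denominator gives the recurrence a_n = a_(n−1) + 2a_(n−2) for n ≥ 3; the numerator fixes a_0 = 3, a_1 = 5, a_2 = 9.
Iterating: 3, 5, 9, 19, 37, 75, 149, 299, 597, 1195, 2389, so a_10 = 2389.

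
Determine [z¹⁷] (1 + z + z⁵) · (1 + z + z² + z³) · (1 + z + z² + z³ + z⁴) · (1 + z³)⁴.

(1 + z + z⁵) has coefficients 1,1,0,0,0,1 for degrees 0…5.
(1 + z + z² + z³) has coefficients 1,1,1,1,0,0,0,0,0,0,0,0,0,0,0,0,0,0 for degrees 0…17.
Multiplying by (1 + z + z² + z³ + z⁴) gives running coefficients 1,2,3,4,4,3,2,1,0,0,0,0,0,0,0,0,0,0 for degrees 0…17.
Finally multiplying by (1 + z³)⁴, the product of all factors after the first has coefficients 1,2,3,8,12,15,24,29,30,36,36,30,29,24,15,12,8,3 for degrees 0…17.
[z¹⁷] = 1·3 + 1·8 + 1·29 = 40.

40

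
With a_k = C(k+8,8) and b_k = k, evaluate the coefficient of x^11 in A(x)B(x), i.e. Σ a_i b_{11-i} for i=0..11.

The convolution is the t^11 coefficient of A(t)B(t).
Σ = 1·11 + 9·10 + 45·9 + 165·8 + 495·7 + 1287·6 + 3003·5 + 6435·4 + 12870·3 + 24310·2 + 43758·1 + 75582·0 = 184756.

184756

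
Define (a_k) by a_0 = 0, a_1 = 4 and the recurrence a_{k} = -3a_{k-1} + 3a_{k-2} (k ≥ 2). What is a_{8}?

-37260

The ordinary generating function has denominator 1 + 3x - 3x^2.
Iterating the recurrence: a_0,…,a_{8} = 0, 4, -12, 48, -180, 684, -2592, 9828, -37260.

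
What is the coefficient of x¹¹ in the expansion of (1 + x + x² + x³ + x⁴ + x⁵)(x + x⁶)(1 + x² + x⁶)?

(1 + x + x² + x³ + x⁴ + x⁵) has coefficients 1,1,1,1,1,1 for degrees 0…5.
(x + x⁶) has coefficients 0,1,0,0,0,0,1,0,0,0,0,0 for degrees 0…11.
Finally multiplying by (1 + x² + x⁶), the product of all factors after the first has coefficients 0,1,0,1,0,0,1,1,1,0,0,0 for degrees 0…11.
[x¹¹] = 1·0 + 1·0 + 1·0 + 1·1 + 1·1 + 1·1 = 3.

3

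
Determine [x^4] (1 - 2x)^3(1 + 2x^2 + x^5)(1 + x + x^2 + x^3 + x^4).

(1 - 2x)^3 has coefficients 1,-6,12,-8 for degrees 0…3.
(1 + 2x^2 + x^5) has coefficients 1,0,2,0,0 for degrees 0…4.
Finally multiplying by (1 + x + x^2 + x^3 + x^4), the product of all factors after the first has coefficients 1,1,3,3,3 for degrees 0…4.
[x^4] = 1·3 − 6·3 + 12·3 − 8·1 = 13.

13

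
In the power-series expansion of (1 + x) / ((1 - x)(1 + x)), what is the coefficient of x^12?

The denominator gives the recurrence a_n = a_(n−2) for n ≥ 2; the numerator fixes a_0 = 1, a_1 = 1.
Iterating: 1, 1, 1, 1, 1, 1, 1, 1, 1, 1, 1, 1, 1, so a_12 = 1.

1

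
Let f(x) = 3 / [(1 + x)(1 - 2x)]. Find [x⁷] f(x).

Partial fractions give a closed form: a_n = (1)·(-1)^n + (2)·2^n.
At n = 7: a_7 = 255.

255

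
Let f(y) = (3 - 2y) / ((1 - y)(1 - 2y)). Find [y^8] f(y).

The denominator gives the recurrence a_n = 3a_(n−1) − 2a_(n−2) for n ≥ 2; the numerator fixes a_0 = 3, a_1 = 7.
Iterating: 3, 7, 15, 31, 63, 127, 255, 511, 1023, so a_8 = 1023.

1023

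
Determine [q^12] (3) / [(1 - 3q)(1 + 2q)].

961509

Partial fractions give a closed form: a_n = (9/5)·3^n + (6/5)·(-2)^n.
At n = 12: a_12 = 961509.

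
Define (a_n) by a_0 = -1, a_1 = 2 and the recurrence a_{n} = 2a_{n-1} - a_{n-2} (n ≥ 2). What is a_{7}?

20

The ordinary generating function has denominator 1 - 2z + z^2.
Iterating the recurrence: a_0,…,a_{7} = -1, 2, 5, 8, 11, 14, 17, 20.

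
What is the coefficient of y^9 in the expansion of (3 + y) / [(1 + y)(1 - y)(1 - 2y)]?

Partial fractions give a closed form: a_n = (1/3)·(-1)^n + (-2)·1^n + (14/3)·2^n.
At n = 9: a_9 = 2387.

2387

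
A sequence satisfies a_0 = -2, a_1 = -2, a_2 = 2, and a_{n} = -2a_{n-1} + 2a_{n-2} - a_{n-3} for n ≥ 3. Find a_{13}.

-207010

The ordinary generating function has denominator 1 + 2t - 2t^2 + t^3.
Iterating the recurrence: a_0,…,a_{13} = -2, -2, 2, -6, 18, -50, 142, -402, 1138, -3222, 9122, -25826, 73118, -207010.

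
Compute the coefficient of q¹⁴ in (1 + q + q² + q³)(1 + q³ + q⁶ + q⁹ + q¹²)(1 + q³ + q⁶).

3

(1 + q + q² + q³) has coefficients 1,1,1,1 for degrees 0…3.
(1 + q³ + q⁶ + q⁹ + q¹²) has coefficients 1,0,0,1,0,0,1,0,0,1,0,0,1,0,0 for degrees 0…14.
Finally multiplying by (1 + q³ + q⁶), the product of all factors after the first has coefficients 1,0,0,2,0,0,3,0,0,3,0,0,3,0,0 for degrees 0…14.
[q¹⁴] = 1·0 + 1·0 + 1·3 + 1·0 = 3.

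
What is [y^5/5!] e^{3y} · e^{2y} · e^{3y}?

32768

The EGF product rule gives c_5 = Σ_{k_1+k_2+k_3=5} C(5; k_1,k_2,k_3) · ∏ g_i(k_i), where e^{3y} gives (3)^k; e^{2y} gives (2)^k; e^{3y} gives (3)^k.
g_1(k) for k = 0…5: 1, 3, 9, 27, 81, 243.
g_2(k) for k = 0…5: 1, 2, 4, 8, 16, 32.
g_3(k) for k = 0…5: 1, 3, 9, 27, 81, 243.
First combine the last two factors: h(k) = Σ_j C(k,j)·g_2(j)·g_3(k−j) for k = 0…5: 1, 5, 25, 125, 625, 3125.
c_5 = Σ_k C(5,k)·g_1(k)·h(5−k) = 1·1·3125 + 5·3·625 + 10·9·125 + 10·27·25 + 5·81·5 + 1·243·1 = 3125 + 9375 + 11250 + 6750 + 2025 + 243 = 32768.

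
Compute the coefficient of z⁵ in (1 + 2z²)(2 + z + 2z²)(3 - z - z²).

(1 + 2z²) has coefficients 1,0,2 for degrees 0…2.
(2 + z + 2z²) has coefficients 2,1,2,0,0,0 for degrees 0…5.
Finally multiplying by (3 - z - z²), the product of all factors after the first has coefficients 6,1,3,-3,-2,0 for degrees 0…5.
[z⁵] = 1·0 + 2·(-3) = -6.

-6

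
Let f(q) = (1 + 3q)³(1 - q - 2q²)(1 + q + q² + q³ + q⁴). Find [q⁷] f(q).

-153

(1 + 3q)³ has coefficients 1,9,27,27 for degrees 0…3.
(1 - q - 2q²) has coefficients 1,-1,-2,0,0,0,0,0 for degrees 0…7.
Finally multiplying by (1 + q + q² + q³ + q⁴), the product of all factors after the first has coefficients 1,0,-2,-2,-2,-3,-2,0 for degrees 0…7.
[q⁷] = 1·0 + 9·(-2) + 27·(-3) + 27·(-2) = -153.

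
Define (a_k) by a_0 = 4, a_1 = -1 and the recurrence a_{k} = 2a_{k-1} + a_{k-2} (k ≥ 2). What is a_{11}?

The ordinary generating function has denominator 1 - 2q - q^2.
Iterating the recurrence: a_0,…,a_{11} = 4, -1, 2, 3, 8, 19, 46, 111, 268, 647, 1562, 3771.

3771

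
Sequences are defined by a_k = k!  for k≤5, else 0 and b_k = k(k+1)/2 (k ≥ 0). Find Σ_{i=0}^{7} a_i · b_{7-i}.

This is [x^7] in the product of the two ordinary generating functions.
Σ = 1·28 + 1·21 + 2·15 + 6·10 + 24·6 + 120·3 + 0·1 + 0·0 = 643.

643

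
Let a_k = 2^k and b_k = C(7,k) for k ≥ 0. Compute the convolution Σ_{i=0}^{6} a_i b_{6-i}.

1093

This is [x^6] in the product of the two ordinary generating functions.
Σ = 1·7 + 2·21 + 4·35 + 8·35 + 16·21 + 32·7 + 64·1 = 1093.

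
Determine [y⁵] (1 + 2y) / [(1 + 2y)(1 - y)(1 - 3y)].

Partial fractions give a closed form: a_n = (-1/2)·1^n + (3/2)·3^n.
At n = 5: a_5 = 364.

364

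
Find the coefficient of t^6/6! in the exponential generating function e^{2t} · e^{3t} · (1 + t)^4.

The EGF product rule gives c_6 = Σ_{k_1+k_2+k_3=6} C(6; k_1,k_2,k_3) · ∏ g_i(k_i), where e^{2t} gives (2)^k; e^{3t} gives (3)^k; (1+t)^4 gives the falling factorial (4)_k.
g_1(k) for k = 0…6: 1, 2, 4, 8, 16, 32, 64.
g_2(k) for k = 0…6: 1, 3, 9, 27, 81, 243, 729.
g_3(k) for k = 0…6: 1, 4, 12, 24, 24, 0, 0.
First combine the last two factors: h(k) = Σ_j C(k,j)·g_2(j)·g_3(k−j) for k = 0…6: 1, 7, 45, 267, 1473, 7623, 37341.
c_6 = Σ_k C(6,k)·g_1(k)·h(6−k) = 1·1·37341 + 6·2·7623 + 15·4·1473 + 20·8·267 + 15·16·45 + 6·32·7 + 1·64·1 = 37341 + 91476 + 88380 + 42720 + 10800 + 1344 + 64 = 272125.

272125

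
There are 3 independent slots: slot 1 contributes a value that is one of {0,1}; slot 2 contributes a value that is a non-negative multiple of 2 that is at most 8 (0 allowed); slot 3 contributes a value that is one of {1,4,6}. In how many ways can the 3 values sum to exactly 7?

The generating function for the choices is (1 + x)·(1 + x^2 + x^4 + x^6 + x^8)·(x + x^4 + x^6); the count is [x^7].
(1 + x) has coefficients 1,1 for degrees 0…1.
(1 + x^2 + x^4 + x^6 + x^8) has coefficients 1,0,1,0,1,0,1,0 for degrees 0…7.
Finally multiplying by (x + x^4 + x^6), the product of all factors after the first has coefficients 0,1,0,1,1,1,2,1 for degrees 0…7.
[x^7] = 1·1 + 1·2 = 3.

3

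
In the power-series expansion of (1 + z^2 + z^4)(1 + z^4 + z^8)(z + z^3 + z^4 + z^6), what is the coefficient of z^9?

3

(1 + z^2 + z^4) has coefficients 1,0,1,0,1 for degrees 0…4.
(1 + z^4 + z^8) has coefficients 1,0,0,0,1,0,0,0,1,0 for degrees 0…9.
Finally multiplying by (z + z^3 + z^4 + z^6), the product of all factors after the first has coefficients 0,1,0,1,1,1,1,1,1,1 for degrees 0…9.
[z^9] = 1·1 + 1·1 + 1·1 = 3.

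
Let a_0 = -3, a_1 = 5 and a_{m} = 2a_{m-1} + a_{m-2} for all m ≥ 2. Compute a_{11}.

The ordinary generating function has denominator 1 - 2q - q^2.
Iterating the recurrence: a_0,…,a_{11} = -3, 5, 7, 19, 45, 109, 263, 635, 1533, 3701, 8935, 21571.

21571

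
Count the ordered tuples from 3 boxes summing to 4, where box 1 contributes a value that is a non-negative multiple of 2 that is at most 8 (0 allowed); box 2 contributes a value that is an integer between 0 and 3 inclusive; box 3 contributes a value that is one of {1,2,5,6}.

The generating function for the choices is (1 + x^2 + x^4 + x^6 + x^8)·(1 + x + x^2 + x^3)·(x + x^2 + x^5 + x^6); the count is [x^4].
(1 + x^2 + x^4 + x^6 + x^8) has coefficients 1,0,1,0,1 for degrees 0…4.
(1 + x + x^2 + x^3) has coefficients 1,1,1,1,0 for degrees 0…4.
Finally multiplying by (x + x^2 + x^5 + x^6), the product of all factors after the first has coefficients 0,1,2,2,2 for degrees 0…4.
[x^4] = 1·2 + 1·2 + 1·0 = 4.

4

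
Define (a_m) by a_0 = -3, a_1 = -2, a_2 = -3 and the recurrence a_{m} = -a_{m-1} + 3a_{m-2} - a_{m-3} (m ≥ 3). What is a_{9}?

The ordinary generating function has denominator 1 + y - 3y^2 + y^3.
Iterating the recurrence: a_0,…,a_{9} = -3, -2, -3, 0, -7, 10, -31, 68, -171, 406.

406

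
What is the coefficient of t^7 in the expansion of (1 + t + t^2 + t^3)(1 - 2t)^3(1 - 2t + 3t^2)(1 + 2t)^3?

124

(1 + t + t^2 + t^3) has coefficients 1,1,1,1 for degrees 0…3.
(1 - 2t)^3 has coefficients 1,-6,12,-8,0,0,0,0 for degrees 0…7.
Multiplying by (1 - 2t + 3t^2) gives running coefficients 1,-8,27,-50,52,-24,0,0 for degrees 0…7.
Finally multiplying by (1 + 2t)^3, the product of all factors after the first has coefficients 1,-2,-9,24,12,-96,80,128 for degrees 0…7.
[t^7] = 1·128 + 1·80 + 1·(-96) + 1·12 = 124.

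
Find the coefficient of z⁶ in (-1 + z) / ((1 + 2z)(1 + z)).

-190

The denominator gives the recurrence a_n = −3a_(n−1) − 2a_(n−2) for n ≥ 3; the numerator fixes a_0 = -1, a_1 = 4, a_2 = -10.
Iterating: -1, 4, -10, 22, -46, 94, -190, so a_6 = -190.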